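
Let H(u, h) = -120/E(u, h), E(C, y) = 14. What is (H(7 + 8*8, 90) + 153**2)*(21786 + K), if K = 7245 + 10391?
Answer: 6457441866/7 ≈ 9.2249e+8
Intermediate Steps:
K = 17636
H(u, h) = -60/7 (H(u, h) = -120/14 = -120*1/14 = -60/7)
(H(7 + 8*8, 90) + 153**2)*(21786 + K) = (-60/7 + 153**2)*(21786 + 17636) = (-60/7 + 23409)*39422 = (163803/7)*39422 = 6457441866/7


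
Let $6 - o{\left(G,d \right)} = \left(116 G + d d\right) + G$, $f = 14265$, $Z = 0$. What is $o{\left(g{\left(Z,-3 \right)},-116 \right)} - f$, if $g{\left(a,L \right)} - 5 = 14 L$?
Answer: $-23386$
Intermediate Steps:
$g{\left(a,L \right)} = 5 + 14 L$
$o{\left(G,d \right)} = 6 - d^{2} - 117 G$ ($o{\left(G,d \right)} = 6 - \left(\left(116 G + d d\right) + G\right) = 6 - \left(\left(116 G + d^{2}\right) + G\right) = 6 - \left(\left(d^{2} + 116 G\right) + G\right) = 6 - \left(d^{2} + 117 G\right) = 6 - d^{2} - 117 G$)
$o{\left(g{\left(Z,-3 \right)},-116 \right)} - f = \left(6 - \left(-116\right)^{2} - 117 \left(5 + 14 \left(-3\right)\right)\right) - 14265 = \left(6 - 13456 - 117 \left(5 - 42\right)\right) - 14265 = \left(6 - 13456 - -4329\right) - 14265 = \left(6 - 13456 + 4329\right) - 14265 = -9121 - 14265 = -23386$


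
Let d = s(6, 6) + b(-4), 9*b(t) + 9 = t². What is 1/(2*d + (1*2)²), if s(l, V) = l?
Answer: 9/158 ≈ 0.056962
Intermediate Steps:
b(t) = -1 + t²/9
d = 61/9 (d = 6 + (-1 + (⅑)*(-4)²) = 6 + (-1 + (⅑)*16) = 6 + (-1 + 16/9) = 6 + 7/9 = 61/9 ≈ 6.7778)
1/(2*d + (1*2)²) = 1/(2*(61/9) + (1*2)²) = 1/(122/9 + 2²) = 1/(122/9 + 4) = 1/(158/9) = 9/158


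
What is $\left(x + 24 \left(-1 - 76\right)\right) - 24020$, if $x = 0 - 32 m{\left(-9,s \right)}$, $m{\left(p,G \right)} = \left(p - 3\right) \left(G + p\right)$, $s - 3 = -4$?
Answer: $-29708$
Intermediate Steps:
$s = -1$ ($s = 3 - 4 = -1$)
$m{\left(p,G \right)} = \left(-3 + p\right) \left(G + p\right)$
$x = -3840$ ($x = 0 - 32 \left(\left(-9\right)^{2} - -3 - -27 - -9\right) = 0 - 32 \left(81 + 3 + 27 + 9\right) = 0 - 3840 = -3840$)
$\left(x + 24 \left(-1 - 76\right)\right) - 24020 = \left(-3840 + 24 \left(-1 - 76\right)\right) - 24020 = \left(-3840 + 24 \left(-77\right)\right) - 24020 = \left(-3840 - 1848\right) - 24020 = -5688 - 24020 = -29708$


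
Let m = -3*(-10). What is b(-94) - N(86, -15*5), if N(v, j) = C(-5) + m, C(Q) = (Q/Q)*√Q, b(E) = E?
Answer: -124 - I*√5 ≈ -124.0 - 2.2361*I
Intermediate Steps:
m = 30
C(Q) = √Q (C(Q) = 1*√Q = √Q)
N(v, j) = 30 + I*√5 (N(v, j) = √(-5) + 30 = I*√5 + 30 = 30 + I*√5)
b(-94) - N(86, -15*5) = -94 - (30 + I*√5) = -94 + (-30 - I*√5) = -124 - I*√5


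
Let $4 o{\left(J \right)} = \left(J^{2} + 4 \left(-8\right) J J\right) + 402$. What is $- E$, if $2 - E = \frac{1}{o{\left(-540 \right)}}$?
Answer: $- \frac{9039200}{4519599} \approx -2.0$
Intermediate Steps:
$o{\left(J \right)} = \frac{201}{2} - \frac{31 J^{2}}{4}$ ($o{\left(J \right)} = \frac{\left(J^{2} + 4 \left(-8\right) J J\right) + 402}{4} = \frac{\left(J^{2} + - 32 J J\right) + 402}{4} = \frac{\left(J^{2} - 32 J^{2}\right) + 402}{4} = \frac{- 31 J^{2} + 402}{4} = \frac{402 - 31 J^{2}}{4} = \frac{201}{2} - \frac{31 J^{2}}{4}$)
$E = \frac{9039200}{4519599}$ ($E = 2 - \frac{1}{\frac{201}{2} - \frac{31 \left(-540\right)^{2}}{4}} = 2 - \frac{1}{\frac{201}{2} - 2259900} = 2 - \frac{1}{- \frac{4519599}{2}} = 2 - - \frac{2}{4519599} = 2 + \frac{2}{4519599} = \frac{9039200}{4519599} \approx 2.0$)
$- E = \left(-1\right) \frac{9039200}{4519599} = - \frac{9039200}{4519599}$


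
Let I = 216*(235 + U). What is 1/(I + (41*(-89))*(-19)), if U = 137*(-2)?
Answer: 1/60907 ≈ 1.6418e-5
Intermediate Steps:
U = -274
I = -8424 (I = 216*(235 - 274) = 216*(-39) = -8424)
1/(I + (41*(-89))*(-19)) = 1/(-8424 + (41*(-89))*(-19)) = 1/(-8424 - 3649*(-19)) = 1/(-8424 + 69331) = 1/60907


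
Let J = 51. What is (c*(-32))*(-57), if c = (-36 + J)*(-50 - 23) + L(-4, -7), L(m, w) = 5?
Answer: -1988160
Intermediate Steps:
c = -1090 (c = (-36 + 51)*(-50 - 23) + 5 = 15*(-73) + 5 = -1095 + 5 = -1090)
(c*(-32))*(-57) = -1090*(-32)*(-57) = 34880*(-57) = -1988160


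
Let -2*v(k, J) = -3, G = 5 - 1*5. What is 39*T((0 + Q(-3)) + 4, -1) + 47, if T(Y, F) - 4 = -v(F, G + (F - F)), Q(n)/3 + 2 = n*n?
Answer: 289/2 ≈ 144.50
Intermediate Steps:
G = 0 (G = 5 - 5 = 0)
Q(n) = -6 + 3*n**2 (Q(n) = -6 + 3*(n*n) = -6 + 3*n**2)
v(k, J) = 3/2 (v(k, J) = -1/2*(-3) = 3/2)
T(Y, F) = 5/2 (T(Y, F) = 4 - 1*3/2 = 4 - 3/2 = 5/2)
39*T((0 + Q(-3)) + 4, -1) + 47 = 39*(5/2) + 47 = 195/2 + 47 = 289/2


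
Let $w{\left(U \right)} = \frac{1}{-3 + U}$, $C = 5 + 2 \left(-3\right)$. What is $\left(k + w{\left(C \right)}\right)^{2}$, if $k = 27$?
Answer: $\frac{11449}{16} \approx 715.56$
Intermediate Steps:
$C = -1$ ($C = 5 - 6 = -1$)
$\left(k + w{\left(C \right)}\right)^{2} = \left(27 + \frac{1}{-3 - 1}\right)^{2} = \left(27 + \frac{1}{-4}\right)^{2} = \left(27 - \frac{1}{4}\right)^{2} = \left(\frac{107}{4}\right)^{2} = \frac{11449}{16}$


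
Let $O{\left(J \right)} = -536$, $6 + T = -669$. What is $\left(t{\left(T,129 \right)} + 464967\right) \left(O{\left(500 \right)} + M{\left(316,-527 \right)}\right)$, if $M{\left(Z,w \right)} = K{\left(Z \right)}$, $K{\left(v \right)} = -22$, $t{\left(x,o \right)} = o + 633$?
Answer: $-259876782$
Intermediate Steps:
$T = -675$ ($T = -6 - 669 = -675$)
$t{\left(x,o \right)} = 633 + o$
$M{\left(Z,w \right)} = -22$
$\left(t{\left(T,129 \right)} + 464967\right) \left(O{\left(500 \right)} + M{\left(316,-527 \right)}\right) = \left(\left(633 + 129\right) + 464967\right) \left(-536 - 22\right) = \left(762 + 464967\right) \left(-558\right) = 465729 \left(-558\right) = -259876782$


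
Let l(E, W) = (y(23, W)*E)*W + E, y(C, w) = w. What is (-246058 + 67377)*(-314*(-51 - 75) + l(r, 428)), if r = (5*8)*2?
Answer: -2625603653884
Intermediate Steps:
r = 80 (r = 40*2 = 80)
l(E, W) = E + E*W² (l(E, W) = (W*E)*W + E = (E*W)*W + E = E*W² + E = E + E*W²)
(-246058 + 67377)*(-314*(-51 - 75) + l(r, 428)) = (-246058 + 67377)*(-314*(-51 - 75) + 80*(1 + 428²)) = -178681*(-314*(-126) + 80*(1 + 183184)) = -178681*(39564 + 80*183185) = -178681*(39564 + 14654800) = -178681*14694364 = -2625603653884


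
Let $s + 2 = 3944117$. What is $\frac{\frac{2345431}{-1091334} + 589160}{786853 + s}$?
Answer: $\frac{58451635819}{469369657392} \approx 0.12453$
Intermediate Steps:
$s = 3944115$ ($s = -2 + 3944117 = 3944115$)
$\frac{\frac{2345431}{-1091334} + 589160}{786853 + s} = \frac{\frac{2345431}{-1091334} + 589160}{786853 + 3944115} = \frac{2345431 \left(- \frac{1}{1091334}\right) + 589160}{4730968} = \left(- \frac{2345431}{1091334} + 589160\right) \frac{1}{4730968} = \frac{642967994009}{1091334} \cdot \frac{1}{4730968} = \frac{58451635819}{469369657392}$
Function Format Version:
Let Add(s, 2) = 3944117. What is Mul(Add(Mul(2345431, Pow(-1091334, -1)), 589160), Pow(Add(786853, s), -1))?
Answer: Rational(58451635819, 469369657392) ≈ 0.12453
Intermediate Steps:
s = 3944115 (s = Add(-2, 3944117) = 3944115)
Mul(Add(Mul(2345431, Pow(-1091334, -1)), 589160), Pow(Add(786853, s), -1)) = Mul(Add(Mul(2345431, Pow(-1091334, -1)), 589160), Pow(Add(786853, 3944115), -1)) = Mul(Add(Mul(2345431, Rational(-1, 1091334)), 589160), Pow(4730968, -1)) = Mul(Add(Rational(-2345431, 1091334), 589160), Rational(1, 4730968)) = Mul(Rational(642967994009, 1091334), Rational(1, 4730968)) = Rational(58451635819, 469369657392)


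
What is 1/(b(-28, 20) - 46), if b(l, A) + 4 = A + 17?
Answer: -1/13 ≈ -0.076923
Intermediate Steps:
b(l, A) = 13 + A (b(l, A) = -4 + (A + 17) = -4 + (17 + A) = 13 + A)
1/(b(-28, 20) - 46) = 1/((13 + 20) - 46) = 1/(33 - 46) = 1/(-13) = -1/13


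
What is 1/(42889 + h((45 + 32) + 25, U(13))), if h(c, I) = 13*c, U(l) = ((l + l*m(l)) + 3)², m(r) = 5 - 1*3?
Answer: 1/44215 ≈ 2.2617e-5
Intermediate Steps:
m(r) = 2 (m(r) = 5 - 3 = 2)
U(l) = (3 + 3*l)² (U(l) = ((l + l*2) + 3)² = ((l + 2*l) + 3)² = (3*l + 3)² = (3 + 3*l)²)
1/(42889 + h((45 + 32) + 25, U(13))) = 1/(42889 + 13*((45 + 32) + 25)) = 1/(42889 + 13*(77 + 25)) = 1/(42889 + 13*102) = 1/(42889 + 1326) = 1/44215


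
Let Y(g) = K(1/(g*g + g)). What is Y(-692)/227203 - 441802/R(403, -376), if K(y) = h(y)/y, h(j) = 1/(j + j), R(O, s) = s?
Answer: 21543144758799/42714164 ≈ 5.0436e+5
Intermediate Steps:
h(j) = 1/(2*j)
K(y) = 1/(2*y²) (K(y) = (1/(2*y))/y = 1/(2*y²))
Y(g) = (g + g²)²/2 (Y(g) = 1/(2*(1/(g*g + g))²) = 1/(2*(1/(g² + g))²) = 1/(2*(1/(g + g²))²) = (g + g²)²/2)
Y(-692)/227203 - 441802/R(403, -376) = ((½)*(-692)²*(1 - 692)²)/227203 - 441802/(-376) = ((½)*478864*(-691)²)*(1/227203) - 441802*(-1/376) = ((½)*478864*477481)*(1/227203) + 220901/188 = 114324230792*(1/227203) + 220901/188 = 114324230792/227203 + 220901/188 = 21543144758799/42714164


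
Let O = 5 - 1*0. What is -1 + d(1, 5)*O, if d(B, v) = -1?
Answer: -6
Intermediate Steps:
O = 5 (O = 5 + 0 = 5)
-1 + d(1, 5)*O = -1 - 1*5 = -1 - 5 = -6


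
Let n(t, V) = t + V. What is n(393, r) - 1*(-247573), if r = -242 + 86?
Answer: 247810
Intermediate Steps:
r = -156
n(t, V) = V + t
n(393, r) - 1*(-247573) = (-156 + 393) - 1*(-247573) = 237 + 247573 = 247810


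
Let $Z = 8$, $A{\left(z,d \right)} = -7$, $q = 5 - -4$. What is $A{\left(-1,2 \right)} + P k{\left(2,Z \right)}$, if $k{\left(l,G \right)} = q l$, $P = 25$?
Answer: $443$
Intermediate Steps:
$q = 9$ ($q = 5 + 4 = 9$)
$k{\left(l,G \right)} = 9 l$
$A{\left(-1,2 \right)} + P k{\left(2,Z \right)} = -7 + 25 \cdot 9 \cdot 2 = -7 + 25 \cdot 18 = -7 + 450 = 443$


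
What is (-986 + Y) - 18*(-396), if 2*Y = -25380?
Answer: -6548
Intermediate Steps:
Y = -12690 (Y = (½)*(-25380) = -12690)
(-986 + Y) - 18*(-396) = (-986 - 12690) - 18*(-396) = -13676 + 7128 = -6548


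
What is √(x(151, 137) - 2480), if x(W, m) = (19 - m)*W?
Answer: I*√20298 ≈ 142.47*I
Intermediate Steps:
x(W, m) = W*(19 - m)
√(x(151, 137) - 2480) = √(151*(19 - 1*137) - 2480) = √(151*(19 - 137) - 2480) = √(151*(-118) - 2480) = √(-17818 - 2480) = √(-20298) = I*√20298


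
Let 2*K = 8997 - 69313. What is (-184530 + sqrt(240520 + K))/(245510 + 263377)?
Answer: -61510/169629 + sqrt(210362)/508887 ≈ -0.36171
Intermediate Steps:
K = -30158 (K = (8997 - 69313)/2 = (1/2)*(-60316) = -30158)
(-184530 + sqrt(240520 + K))/(245510 + 263377) = (-184530 + sqrt(240520 - 30158))/(245510 + 263377) = (-184530 + sqrt(210362))/508887 = (-184530 + sqrt(210362))*(1/508887) = -61510/169629 + sqrt(210362)/508887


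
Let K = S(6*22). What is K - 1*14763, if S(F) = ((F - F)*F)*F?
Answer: -14763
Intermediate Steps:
S(F) = 0 (S(F) = (0*F)*F = 0*F = 0)
K = 0
K - 1*14763 = 0 - 1*14763 = 0 - 14763 = -14763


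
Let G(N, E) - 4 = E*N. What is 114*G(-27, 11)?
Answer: -33402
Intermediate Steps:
G(N, E) = 4 + E*N
114*G(-27, 11) = 114*(4 + 11*(-27)) = 114*(4 - 297) = 114*(-293) = -33402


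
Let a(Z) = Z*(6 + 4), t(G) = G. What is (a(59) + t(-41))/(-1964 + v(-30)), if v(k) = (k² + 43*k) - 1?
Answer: -183/785 ≈ -0.23312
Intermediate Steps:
v(k) = -1 + k² + 43*k
a(Z) = 10*Z (a(Z) = Z*10 = 10*Z)
(a(59) + t(-41))/(-1964 + v(-30)) = (10*59 - 41)/(-1964 + (-1 + (-30)² + 43*(-30))) = (590 - 41)/(-1964 + (-1 + 900 - 1290)) = 549/(-1964 - 391) = 549/(-2355) = 549*(-1/2355) = -183/785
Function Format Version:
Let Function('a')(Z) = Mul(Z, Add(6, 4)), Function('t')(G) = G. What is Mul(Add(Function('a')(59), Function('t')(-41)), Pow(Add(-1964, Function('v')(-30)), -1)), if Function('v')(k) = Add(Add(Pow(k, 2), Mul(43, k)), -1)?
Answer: Rational(-183, 785) ≈ -0.23312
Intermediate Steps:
Function('v')(k) = Add(-1, Pow(k, 2), Mul(43, k))
Function('a')(Z) = Mul(10, Z) (Function('a')(Z) = Mul(Z, 10) = Mul(10, Z))
Mul(Add(Function('a')(59), Function('t')(-41)), Pow(Add(-1964, Function('v')(-30)), -1)) = Mul(Add(Mul(10, 59), -41), Pow(Add(-1964, Add(-1, Pow(-30, 2), Mul(43, -30))), -1)) = Mul(Add(590, -41), Pow(Add(-1964, Add(-1, 900, -1290)), -1)) = Mul(549, Pow(Add(-1964, -391), -1)) = Mul(549, Pow(-2355, -1)) = Mul(549, Rational(-1, 2355)) = Rational(-183, 785)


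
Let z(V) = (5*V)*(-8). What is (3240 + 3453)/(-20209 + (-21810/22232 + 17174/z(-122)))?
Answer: -15127875560/45671722539 ≈ -0.33123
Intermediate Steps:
z(V) = -40*V
(3240 + 3453)/(-20209 + (-21810/22232 + 17174/z(-122))) = (3240 + 3453)/(-20209 + (-21810/22232 + 17174/((-40*(-122))))) = 6693/(-20209 + (-21810*1/22232 + 17174/4880)) = 6693/(-20209 + (-10905/11116 + 17174*(1/4880))) = 6693/(-20209 + (-10905/11116 + 8587/2440)) = 6693/(-20209 + 17211223/6780760) = 6693/(-137015167617/6780760) = 6693*(-6780760/137015167617) = -15127875560/45671722539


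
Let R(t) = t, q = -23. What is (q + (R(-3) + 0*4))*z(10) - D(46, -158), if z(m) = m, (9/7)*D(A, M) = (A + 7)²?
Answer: -22003/9 ≈ -2444.8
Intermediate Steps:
D(A, M) = 7*(7 + A)²/9 (D(A, M) = 7*(A + 7)²/9 = 7*(7 + A)²/9)
(q + (R(-3) + 0*4))*z(10) - D(46, -158) = (-23 + (-3 + 0*4))*10 - 7*(7 + 46)²/9 = (-23 + (-3 + 0))*10 - 7*53²/9 = (-23 - 3)*10 - 7*2809/9 = -26*10 - 1*19663/9 = -260 - 19663/9 = -22003/9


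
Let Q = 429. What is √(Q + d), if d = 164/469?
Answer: √94440185/469 ≈ 20.721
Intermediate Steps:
d = 164/469 (d = 164*(1/469) = 164/469 ≈ 0.34968)
√(Q + d) = √(429 + 164/469) = √(201365/469) = √94440185/469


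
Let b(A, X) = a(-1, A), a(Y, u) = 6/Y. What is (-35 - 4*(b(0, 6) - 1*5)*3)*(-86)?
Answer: -8342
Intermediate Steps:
b(A, X) = -6 (b(A, X) = 6/(-1) = 6*(-1) = -6)
(-35 - 4*(b(0, 6) - 1*5)*3)*(-86) = (-35 - 4*(-6 - 1*5)*3)*(-86) = (-35 - 4*(-6 - 5)*3)*(-86) = (-35 - 4*(-11)*3)*(-86) = (-35 + 44*3)*(-86) = (-35 + 132)*(-86) = 97*(-86) = -8342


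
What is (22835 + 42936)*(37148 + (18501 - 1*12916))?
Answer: 2810592143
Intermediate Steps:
(22835 + 42936)*(37148 + (18501 - 1*12916)) = 65771*(37148 + (18501 - 12916)) = 65771*(37148 + 5585) = 65771*42733 = 2810592143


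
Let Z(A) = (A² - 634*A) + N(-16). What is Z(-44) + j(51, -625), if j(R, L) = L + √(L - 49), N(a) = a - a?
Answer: 29207 + I*√674 ≈ 29207.0 + 25.962*I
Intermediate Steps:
N(a) = 0
j(R, L) = L + √(-49 + L)
Z(A) = A² - 634*A (Z(A) = (A² - 634*A) + 0 = A² - 634*A)
Z(-44) + j(51, -625) = -44*(-634 - 44) + (-625 + √(-49 - 625)) = -44*(-678) + (-625 + √(-674)) = 29832 + (-625 + I*√674) = 29207 + I*√674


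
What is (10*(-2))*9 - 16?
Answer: -196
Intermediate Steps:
(10*(-2))*9 - 16 = -20*9 - 16 = -180 - 16 = -196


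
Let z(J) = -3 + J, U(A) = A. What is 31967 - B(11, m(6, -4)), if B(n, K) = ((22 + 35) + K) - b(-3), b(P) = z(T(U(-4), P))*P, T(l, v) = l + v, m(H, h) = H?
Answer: 31934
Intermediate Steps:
b(P) = P*(-7 + P) (b(P) = (-3 + (-4 + P))*P = (-7 + P)*P = P*(-7 + P))
B(n, K) = 27 + K (B(n, K) = ((22 + 35) + K) - (-3)*(-7 - 3) = (57 + K) - (-3)*(-10) = (57 + K) - 1*30 = (57 + K) - 30 = 27 + K)
31967 - B(11, m(6, -4)) = 31967 - (27 + 6) = 31967 - 1*33 = 31967 - 33 = 31934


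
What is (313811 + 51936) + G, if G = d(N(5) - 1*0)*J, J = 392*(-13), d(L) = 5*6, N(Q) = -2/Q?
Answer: 212867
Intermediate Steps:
d(L) = 30
J = -5096
G = -152880 (G = 30*(-5096) = -152880)
(313811 + 51936) + G = (313811 + 51936) - 152880 = 365747 - 152880 = 212867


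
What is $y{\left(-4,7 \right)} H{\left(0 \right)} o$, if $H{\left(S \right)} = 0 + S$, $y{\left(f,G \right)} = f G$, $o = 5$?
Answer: $0$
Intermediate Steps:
$y{\left(f,G \right)} = G f$
$H{\left(S \right)} = S$
$y{\left(-4,7 \right)} H{\left(0 \right)} o = 7 \left(-4\right) 0 \cdot 5 = \left(-28\right) 0 \cdot 5 = 0 \cdot 5 = 0$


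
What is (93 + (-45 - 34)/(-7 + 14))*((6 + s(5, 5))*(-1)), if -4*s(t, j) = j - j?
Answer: -3432/7 ≈ -490.29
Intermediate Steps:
s(t, j) = 0 (s(t, j) = -(j - j)/4 = -1/4*0 = 0)
(93 + (-45 - 34)/(-7 + 14))*((6 + s(5, 5))*(-1)) = (93 + (-45 - 34)/(-7 + 14))*((6 + 0)*(-1)) = (93 - 79/7)*(6*(-1)) = (93 - 79*1/7)*(-6) = (93 - 79/7)*(-6) = (572/7)*(-6) = -3432/7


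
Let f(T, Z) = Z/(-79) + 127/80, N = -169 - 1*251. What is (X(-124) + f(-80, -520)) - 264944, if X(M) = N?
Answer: -1677048847/6320 ≈ -2.6536e+5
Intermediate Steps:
N = -420 (N = -169 - 251 = -420)
X(M) = -420
f(T, Z) = 127/80 - Z/79 (f(T, Z) = Z*(-1/79) + 127*(1/80) = -Z/79 + 127/80 = 127/80 - Z/79)
(X(-124) + f(-80, -520)) - 264944 = (-420 + (127/80 - 1/79*(-520))) - 264944 = (-420 + (127/80 + 520/79)) - 264944 = (-420 + 51633/6320) - 264944 = -2602767/6320 - 264944 = -1677048847/6320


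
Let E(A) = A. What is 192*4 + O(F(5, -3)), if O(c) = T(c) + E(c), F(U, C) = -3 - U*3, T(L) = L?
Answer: 732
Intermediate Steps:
F(U, C) = -3 - 3*U
O(c) = 2*c (O(c) = c + c = 2*c)
192*4 + O(F(5, -3)) = 192*4 + 2*(-3 - 3*5) = 768 + 2*(-3 - 15) = 768 + 2*(-18) = 768 - 36 = 732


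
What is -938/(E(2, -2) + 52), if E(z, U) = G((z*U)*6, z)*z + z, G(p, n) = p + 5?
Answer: -469/8 ≈ -58.625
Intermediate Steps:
G(p, n) = 5 + p
E(z, U) = z + z*(5 + 6*U*z) (E(z, U) = (5 + (z*U)*6)*z + z = (5 + (U*z)*6)*z + z = (5 + 6*U*z)*z + z = z*(5 + 6*U*z) + z = z + z*(5 + 6*U*z))
-938/(E(2, -2) + 52) = -938/(6*2*(1 - 2*2) + 52) = -938/(6*2*(1 - 4) + 52) = -938/(6*2*(-3) + 52) = -938/(-36 + 52) = -938/16 = (1/16)*(-938) = -469/8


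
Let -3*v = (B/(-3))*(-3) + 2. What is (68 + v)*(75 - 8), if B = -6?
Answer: 13936/3 ≈ 4645.3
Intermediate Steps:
v = 4/3 (v = -(-6/(-3)*(-3) + 2)/3 = -(-6*(-⅓)*(-3) + 2)/3 = -(2*(-3) + 2)/3 = -(-6 + 2)/3 = -⅓*(-4) = 4/3 ≈ 1.3333)
(68 + v)*(75 - 8) = (68 + 4/3)*(75 - 8) = (208/3)*67 = 13936/3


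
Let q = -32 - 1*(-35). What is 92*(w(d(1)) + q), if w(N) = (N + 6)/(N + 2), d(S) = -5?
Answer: 736/3 ≈ 245.33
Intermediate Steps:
w(N) = (6 + N)/(2 + N)
q = 3 (q = -32 + 35 = 3)
92*(w(d(1)) + q) = 92*((6 - 5)/(2 - 5) + 3) = 92*(1/(-3) + 3) = 92*(-1/3*1 + 3) = 92*(-1/3 + 3) = 92*(8/3) = 736/3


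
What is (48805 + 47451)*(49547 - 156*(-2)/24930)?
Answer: 19816014518272/4155 ≈ 4.7692e+9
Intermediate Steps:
(48805 + 47451)*(49547 - 156*(-2)/24930) = 96256*(49547 + 312*(1/24930)) = 96256*(49547 + 52/4155) = 96256*(205867837/4155) = 19816014518272/4155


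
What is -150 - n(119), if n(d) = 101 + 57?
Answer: -308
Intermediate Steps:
n(d) = 158
-150 - n(119) = -150 - 1*158 = -150 - 158 = -308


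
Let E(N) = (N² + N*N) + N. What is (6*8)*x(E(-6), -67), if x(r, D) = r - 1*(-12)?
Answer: 3744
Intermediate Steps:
E(N) = N + 2*N² (E(N) = (N² + N²) + N = 2*N² + N = N + 2*N²)
x(r, D) = 12 + r (x(r, D) = r + 12 = 12 + r)
(6*8)*x(E(-6), -67) = (6*8)*(12 - 6*(1 + 2*(-6))) = 48*(12 - 6*(1 - 12)) = 48*(12 - 6*(-11)) = 48*(12 + 66) = 48*78 = 3744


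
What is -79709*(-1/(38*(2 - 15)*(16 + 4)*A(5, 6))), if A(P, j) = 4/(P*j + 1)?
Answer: -2470979/39520 ≈ -62.525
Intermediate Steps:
A(P, j) = 4/(1 + P*j)
-79709*(-1/(38*(2 - 15)*(16 + 4)*A(5, 6))) = -79709*(-31/(152*(2 - 15)*(16 + 4))) = -79709/(((4/(1 + 30))*(20*(-13)))*(-38)) = -79709/(((4/31)*(-260))*(-38)) = -79709/((-1040/31*(-38))) = -79709/39520/31 = -79709*31/39520 = -2470979/39520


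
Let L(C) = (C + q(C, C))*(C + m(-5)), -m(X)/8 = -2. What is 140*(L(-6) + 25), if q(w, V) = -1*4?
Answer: -10500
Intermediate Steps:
q(w, V) = -4
m(X) = 16 (m(X) = -8*(-2) = 16)
L(C) = (-4 + C)*(16 + C) (L(C) = (C - 4)*(C + 16) = (-4 + C)*(16 + C))
140*(L(-6) + 25) = 140*((-64 + (-6)² + 12*(-6)) + 25) = 140*((-64 + 36 - 72) + 25) = 140*(-100 + 25) = 140*(-75) = -10500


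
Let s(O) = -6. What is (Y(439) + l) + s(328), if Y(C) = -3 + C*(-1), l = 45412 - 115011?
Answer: -70047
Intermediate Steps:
l = -69599
Y(C) = -3 - C
(Y(439) + l) + s(328) = ((-3 - 1*439) - 69599) - 6 = ((-3 - 439) - 69599) - 6 = (-442 - 69599) - 6 = -70041 - 6 = -70047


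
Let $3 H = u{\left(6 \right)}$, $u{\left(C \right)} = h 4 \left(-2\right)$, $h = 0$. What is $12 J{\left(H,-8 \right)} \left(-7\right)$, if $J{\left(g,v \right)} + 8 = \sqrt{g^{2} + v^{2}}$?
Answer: $0$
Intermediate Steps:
$u{\left(C \right)} = 0$ ($u{\left(C \right)} = 0 \cdot 4 \left(-2\right) = 0 \left(-2\right) = 0$)
$H = 0$ ($H = \frac{1}{3} \cdot 0 = 0$)
$J{\left(g,v \right)} = -8 + \sqrt{g^{2} + v^{2}}$
$12 J{\left(H,-8 \right)} \left(-7\right) = 12 \left(-8 + \sqrt{0^{2} + \left(-8\right)^{2}}\right) \left(-7\right) = 12 \left(-8 + \sqrt{0 + 64}\right) \left(-7\right) = 12 \left(-8 + \sqrt{64}\right) \left(-7\right) = 12 \left(-8 + 8\right) \left(-7\right) = 12 \cdot 0 \left(-7\right) = 0 \left(-7\right) = 0$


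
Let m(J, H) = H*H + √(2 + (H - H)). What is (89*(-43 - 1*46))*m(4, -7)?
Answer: -388129 - 7921*√2 ≈ -3.9933e+5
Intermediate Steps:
m(J, H) = √2 + H² (m(J, H) = H² + √(2 + 0) = H² + √2 = √2 + H²)
(89*(-43 - 1*46))*m(4, -7) = (89*(-43 - 1*46))*(√2 + (-7)²) = (89*(-43 - 46))*(√2 + 49) = (89*(-89))*(49 + √2) = -7921*(49 + √2) = -388129 - 7921*√2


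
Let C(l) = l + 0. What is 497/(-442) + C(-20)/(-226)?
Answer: -51741/49946 ≈ -1.0359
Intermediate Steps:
C(l) = l
497/(-442) + C(-20)/(-226) = 497/(-442) - 20/(-226) = 497*(-1/442) - 20*(-1/226) = -497/442 + 10/113 = -51741/49946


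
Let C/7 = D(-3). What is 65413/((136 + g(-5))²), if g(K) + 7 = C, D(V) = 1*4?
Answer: 65413/24649 ≈ 2.6538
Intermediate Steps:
D(V) = 4
C = 28 (C = 7*4 = 28)
g(K) = 21 (g(K) = -7 + 28 = 21)
65413/((136 + g(-5))²) = 65413/((136 + 21)²) = 65413/(157²) = 65413/24649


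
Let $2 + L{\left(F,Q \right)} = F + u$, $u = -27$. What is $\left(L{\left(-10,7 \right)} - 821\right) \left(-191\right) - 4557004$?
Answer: $-4392744$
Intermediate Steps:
$L{\left(F,Q \right)} = -29 + F$ ($L{\left(F,Q \right)} = -2 + \left(F - 27\right) = -2 + \left(-27 + F\right) = -29 + F$)
$\left(L{\left(-10,7 \right)} - 821\right) \left(-191\right) - 4557004 = \left(\left(-29 - 10\right) - 821\right) \left(-191\right) - 4557004 = \left(-39 - 821\right) \left(-191\right) - 4557004 = \left(-860\right) \left(-191\right) - 4557004 = 164260 - 4557004 = -4392744$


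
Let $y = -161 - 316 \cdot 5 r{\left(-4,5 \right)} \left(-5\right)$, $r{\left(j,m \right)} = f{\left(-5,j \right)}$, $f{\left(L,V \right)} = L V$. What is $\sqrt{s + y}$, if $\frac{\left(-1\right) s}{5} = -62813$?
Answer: $4 \sqrt{29494} \approx 686.95$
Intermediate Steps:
$r{\left(j,m \right)} = - 5 j$
$s = 314065$ ($s = \left(-5\right) \left(-62813\right) = 314065$)
$y = 157839$ ($y = -161 - 316 \cdot 5 \left(\left(-5\right) \left(-4\right)\right) \left(-5\right) = -161 - 316 \cdot 5 \cdot 20 \left(-5\right) = -161 - 316 \cdot 100 \left(-5\right) = -161 - -158000 = -161 + 158000 = 157839$)
$\sqrt{s + y} = \sqrt{314065 + 157839} = \sqrt{471904} = 4 \sqrt{29494}$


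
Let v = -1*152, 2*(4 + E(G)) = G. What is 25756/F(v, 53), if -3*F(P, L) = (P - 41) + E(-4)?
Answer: 77268/199 ≈ 388.28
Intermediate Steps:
E(G) = -4 + G/2
v = -152
F(P, L) = 47/3 - P/3 (F(P, L) = -((P - 41) + (-4 + (1/2)*(-4)))/3 = -((-41 + P) + (-4 - 2))/3 = -((-41 + P) - 6)/3 = -(-47 + P)/3 = 47/3 - P/3)
25756/F(v, 53) = 25756/(47/3 - 1/3*(-152)) = 25756/(47/3 + 152/3) = 25756/(199/3) = 25756*(3/199) = 77268/199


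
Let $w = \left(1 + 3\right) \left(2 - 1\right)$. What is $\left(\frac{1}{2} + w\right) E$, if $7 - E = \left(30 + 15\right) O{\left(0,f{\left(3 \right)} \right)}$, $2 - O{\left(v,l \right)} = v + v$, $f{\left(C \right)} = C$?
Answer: $- \frac{747}{2} \approx -373.5$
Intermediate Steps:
$w = 4$ ($w = 4 \cdot 1 = 4$)
$O{\left(v,l \right)} = 2 - 2 v$ ($O{\left(v,l \right)} = 2 - \left(v + v\right) = 2 - 2 v$)
$E = -83$ ($E = 7 - \left(30 + 15\right) \left(2 - 0\right) = 7 - 45 \left(2 + 0\right) = 7 - 45 \cdot 2 = 7 - 90 = -83$)
$\left(\frac{1}{2} + w\right) E = \left(\frac{1}{2} + 4\right) \left(-83\right) = \frac{9}{2} \left(-83\right) = - \frac{747}{2}$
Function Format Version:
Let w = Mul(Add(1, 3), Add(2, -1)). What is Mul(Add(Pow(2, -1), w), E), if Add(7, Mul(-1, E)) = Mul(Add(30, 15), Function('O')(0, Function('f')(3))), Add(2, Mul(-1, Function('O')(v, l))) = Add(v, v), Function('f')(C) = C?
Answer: Rational(-747, 2) ≈ -373.50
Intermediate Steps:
w = 4 (w = Mul(4, 1) = 4)
Function('O')(v, l) = Add(2, Mul(-2, v)) (Function('O')(v, l) = Add(2, Mul(-1, Add(v, v))) = Add(2, Mul(-1, Mul(2, v))) = Add(2, Mul(-2, v)))
E = -83 (E = Add(7, Mul(-1, Mul(Add(30, 15), Add(2, Mul(-2, 0))))) = Add(7, Mul(-1, Mul(45, Add(2, 0)))) = Add(7, Mul(-1, Mul(45, 2))) = Add(7, Mul(-1, 90)) = Add(7, -90) = -83)
Mul(Add(Pow(2, -1), w), E) = Mul(Add(Pow(2, -1), 4), -83) = Mul(Add(Rational(1, 2), 4), -83) = Mul(Rational(9, 2), -83) = Rational(-747, 2)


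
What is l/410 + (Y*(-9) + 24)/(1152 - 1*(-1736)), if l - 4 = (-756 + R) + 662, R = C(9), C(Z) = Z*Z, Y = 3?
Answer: -13611/592040 ≈ -0.022990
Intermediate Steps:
C(Z) = Z²
R = 81 (R = 9² = 81)
l = -9 (l = 4 + ((-756 + 81) + 662) = 4 + (-675 + 662) = 4 - 13 = -9)
l/410 + (Y*(-9) + 24)/(1152 - 1*(-1736)) = -9/410 + (3*(-9) + 24)/(1152 - 1*(-1736)) = -9*1/410 + (-27 + 24)/(1152 + 1736) = -9/410 - 3/2888 = -13611/592040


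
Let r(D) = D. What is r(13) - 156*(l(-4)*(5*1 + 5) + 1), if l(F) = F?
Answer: 6097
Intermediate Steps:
r(13) - 156*(l(-4)*(5*1 + 5) + 1) = 13 - 156*(-4*(5*1 + 5) + 1) = 13 - 156*(-4*(5 + 5) + 1) = 13 - 156*(-4*10 + 1) = 13 - 156*(-40 + 1) = 13 - 156*(-39) = 13 + 6084 = 6097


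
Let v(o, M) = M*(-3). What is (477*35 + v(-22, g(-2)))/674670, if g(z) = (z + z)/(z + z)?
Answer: 2782/112445 ≈ 0.024741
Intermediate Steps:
g(z) = 1 (g(z) = (2*z)/((2*z)) = (2*z)*(1/(2*z)) = 1)
v(o, M) = -3*M
(477*35 + v(-22, g(-2)))/674670 = (477*35 - 3*1)/674670 = (16695 - 3)*(1/674670) = 16692*(1/674670) = 2782/112445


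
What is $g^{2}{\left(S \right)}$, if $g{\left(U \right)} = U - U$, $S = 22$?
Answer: $0$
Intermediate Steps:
$g{\left(U \right)} = 0$
$g^{2}{\left(S \right)} = 0^{2} = 0$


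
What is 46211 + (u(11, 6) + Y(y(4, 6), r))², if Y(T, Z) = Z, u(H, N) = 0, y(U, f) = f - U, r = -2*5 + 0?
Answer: 46311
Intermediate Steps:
r = -10 (r = -10 + 0 = -10)
46211 + (u(11, 6) + Y(y(4, 6), r))² = 46211 + (0 - 10)² = 46211 + (-10)² = 46211 + 100 = 46311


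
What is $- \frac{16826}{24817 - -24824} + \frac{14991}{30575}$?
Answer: $\frac{229713281}{1517773575} \approx 0.15135$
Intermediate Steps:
$- \frac{16826}{24817 - -24824} + \frac{14991}{30575} = - \frac{16826}{24817 + 24824} + 14991 \cdot \frac{1}{30575} = - \frac{16826}{49641} + \frac{14991}{30575} = \frac{229713281}{1517773575}$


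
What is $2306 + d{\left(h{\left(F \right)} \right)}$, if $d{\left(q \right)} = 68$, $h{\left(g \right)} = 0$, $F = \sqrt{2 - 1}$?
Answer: $2374$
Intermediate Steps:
$F = 1$ ($F = \sqrt{1} = 1$)
$2306 + d{\left(h{\left(F \right)} \right)} = 2306 + 68 = 2374$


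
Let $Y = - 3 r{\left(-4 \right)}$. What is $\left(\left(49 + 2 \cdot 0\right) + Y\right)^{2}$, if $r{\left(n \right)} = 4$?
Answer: $1369$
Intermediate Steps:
$Y = -12$ ($Y = \left(-3\right) 4 = -12$)
$\left(\left(49 + 2 \cdot 0\right) + Y\right)^{2} = \left(\left(49 + 2 \cdot 0\right) - 12\right)^{2} = \left(\left(49 + 0\right) - 12\right)^{2} = \left(49 - 12\right)^{2} = 37^{2} = 1369$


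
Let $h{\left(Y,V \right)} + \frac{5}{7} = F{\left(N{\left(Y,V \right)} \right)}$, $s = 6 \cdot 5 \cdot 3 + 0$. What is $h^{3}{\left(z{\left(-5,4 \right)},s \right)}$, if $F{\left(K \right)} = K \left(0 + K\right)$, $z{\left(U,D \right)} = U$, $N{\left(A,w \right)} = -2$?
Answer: $\frac{12167}{343} \approx 35.472$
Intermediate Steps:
$F{\left(K \right)} = K^{2}$ ($F{\left(K \right)} = K K = K^{2}$)
$s = 90$ ($s = 6 \cdot 15 + 0 = 90 + 0 = 90$)
$h{\left(Y,V \right)} = \frac{23}{7}$ ($h{\left(Y,V \right)} = - \frac{5}{7} + \left(-2\right)^{2} = - \frac{5}{7} + 4 = \frac{23}{7}$)
$h^{3}{\left(z{\left(-5,4 \right)},s \right)} = \left(\frac{23}{7}\right)^{3} = \frac{12167}{343}$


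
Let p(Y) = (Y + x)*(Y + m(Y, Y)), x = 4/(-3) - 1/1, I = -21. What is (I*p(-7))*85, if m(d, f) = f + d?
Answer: -349860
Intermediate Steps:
m(d, f) = d + f
x = -7/3 (x = 4*(-⅓) - 1*1 = -4/3 - 1 = -7/3 ≈ -2.3333)
p(Y) = 3*Y*(-7/3 + Y) (p(Y) = (Y - 7/3)*(Y + (Y + Y)) = (-7/3 + Y)*(Y + 2*Y) = (-7/3 + Y)*(3*Y) = 3*Y*(-7/3 + Y))
(I*p(-7))*85 = -(-147)*(-7 + 3*(-7))*85 = -(-147)*(-7 - 21)*85 = -(-147)*(-28)*85 = -21*196*85 = -4116*85 = -349860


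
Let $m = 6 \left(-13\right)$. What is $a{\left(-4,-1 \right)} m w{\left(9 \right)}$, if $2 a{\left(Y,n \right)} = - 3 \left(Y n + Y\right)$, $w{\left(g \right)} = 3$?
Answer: $0$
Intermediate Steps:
$a{\left(Y,n \right)} = - \frac{3 Y}{2} - \frac{3 Y n}{2}$ ($a{\left(Y,n \right)} = \frac{\left(-3\right) \left(Y n + Y\right)}{2} = \frac{\left(-3\right) \left(Y + Y n\right)}{2} = \frac{- 3 Y - 3 Y n}{2} = - \frac{3 Y}{2} - \frac{3 Y n}{2}$)
$m = -78$
$a{\left(-4,-1 \right)} m w{\left(9 \right)} = \left(- \frac{3}{2}\right) \left(-4\right) \left(1 - 1\right) \left(-78\right) 3 = \left(- \frac{3}{2}\right) \left(-4\right) 0 \left(-78\right) 3 = 0 \left(-78\right) 3 = 0 \cdot 3 = 0$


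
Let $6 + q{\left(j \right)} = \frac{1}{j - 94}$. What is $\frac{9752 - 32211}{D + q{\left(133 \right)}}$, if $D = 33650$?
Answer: $- \frac{875901}{1312117} \approx -0.66755$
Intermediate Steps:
$q{\left(j \right)} = -6 + \frac{1}{-94 + j}$ ($q{\left(j \right)} = -6 + \frac{1}{j - 94} = -6 + \frac{1}{-94 + j}$)
$\frac{9752 - 32211}{D + q{\left(133 \right)}} = \frac{9752 - 32211}{33650 + \frac{565 - 798}{-94 + 133}} = - \frac{22459}{33650 + \frac{565 - 798}{39}} = - \frac{22459}{33650 + \frac{1}{39} \left(-233\right)} = - \frac{22459}{33650 - \frac{233}{39}} = - \frac{22459}{\frac{1312117}{39}} = \left(-22459\right) \frac{39}{1312117} = - \frac{875901}{1312117}$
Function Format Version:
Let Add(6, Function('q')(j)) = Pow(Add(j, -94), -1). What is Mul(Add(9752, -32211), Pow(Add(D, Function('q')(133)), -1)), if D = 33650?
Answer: Rational(-875901, 1312117) ≈ -0.66755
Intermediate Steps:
Function('q')(j) = Add(-6, Pow(Add(-94, j), -1)) (Function('q')(j) = Add(-6, Pow(Add(j, -94), -1)) = Add(-6, Pow(Add(-94, j), -1)))
Mul(Add(9752, -32211), Pow(Add(D, Function('q')(133)), -1)) = Mul(Add(9752, -32211), Pow(Add(33650, Mul(Pow(Add(-94, 133), -1), Add(565, Mul(-6, 133)))), -1)) = Mul(-22459, Pow(Add(33650, Mul(Pow(39, -1), Add(565, -798))), -1)) = Mul(-22459, Pow(Add(33650, Mul(Rational(1, 39), -233)), -1)) = Mul(-22459, Pow(Add(33650, Rational(-233, 39)), -1)) = Mul(-22459, Pow(Rational(1312117, 39), -1)) = Mul(-22459, Rational(39, 1312117)) = Rational(-875901, 1312117)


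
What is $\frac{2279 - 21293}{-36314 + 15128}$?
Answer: $\frac{3169}{3531} \approx 0.89748$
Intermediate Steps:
$\frac{2279 - 21293}{-36314 + 15128} = - \frac{19014}{-21186} = \left(-19014\right) \left(- \frac{1}{21186}\right) = \frac{3169}{3531}$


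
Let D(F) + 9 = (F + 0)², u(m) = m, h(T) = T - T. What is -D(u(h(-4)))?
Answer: 9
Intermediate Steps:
h(T) = 0
D(F) = -9 + F² (D(F) = -9 + (F + 0)² = -9 + F²)
-D(u(h(-4))) = -(-9 + 0²) = -(-9 + 0) = -1*(-9) = 9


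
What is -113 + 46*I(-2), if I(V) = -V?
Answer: -21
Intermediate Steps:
-113 + 46*I(-2) = -113 + 46*(-1*(-2)) = -113 + 46*2 = -113 + 92 = -21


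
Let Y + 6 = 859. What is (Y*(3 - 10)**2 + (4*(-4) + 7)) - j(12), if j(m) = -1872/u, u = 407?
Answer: 17009588/407 ≈ 41793.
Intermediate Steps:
Y = 853 (Y = -6 + 859 = 853)
j(m) = -1872/407
(Y*(3 - 10)**2 + (4*(-4) + 7)) - j(12) = (853*(3 - 10)**2 + (4*(-4) + 7)) - 1*(-1872/407) = (853*(-7)**2 + (-16 + 7)) + 1872/407 = (853*49 - 9) + 1872/407 = (41797 - 9) + 1872/407 = 41788 + 1872/407 = 17009588/407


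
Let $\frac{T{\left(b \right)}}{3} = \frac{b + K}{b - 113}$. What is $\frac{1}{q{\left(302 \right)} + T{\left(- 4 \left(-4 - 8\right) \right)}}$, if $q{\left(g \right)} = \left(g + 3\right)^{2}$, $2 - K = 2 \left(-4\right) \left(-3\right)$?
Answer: $\frac{5}{465119} \approx 1.075 \cdot 10^{-5}$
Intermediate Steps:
$K = -22$ ($K = 2 - 2 \left(-4\right) \left(-3\right) = 2 - \left(-8\right) \left(-3\right) = 2 - 24 = -22$)
$q{\left(g \right)} = \left(3 + g\right)^{2}$
$T{\left(b \right)} = \frac{3 \left(-22 + b\right)}{-113 + b}$ ($T{\left(b \right)} = 3 \frac{b - 22}{b - 113} = 3 \frac{-22 + b}{-113 + b} = \frac{3 \left(-22 + b\right)}{-113 + b}$)
$\frac{1}{q{\left(302 \right)} + T{\left(- 4 \left(-4 - 8\right) \right)}} = \frac{1}{\left(3 + 302\right)^{2} + \frac{3 \left(-22 - 4 \left(-4 - 8\right)\right)}{-113 - 4 \left(-4 - 8\right)}} = \frac{1}{305^{2} + \frac{3 \left(-22 - -48\right)}{-113 - -48}} = \frac{1}{93025 + \frac{3 \left(-22 + 48\right)}{-113 + 48}} = \frac{1}{93025 + 3 \frac{1}{-65} \cdot 26} = \frac{1}{93025 + 3 \left(- \frac{1}{65}\right) 26} = \frac{1}{93025 - \frac{6}{5}} = \frac{1}{\frac{465119}{5}} = \frac{5}{465119}$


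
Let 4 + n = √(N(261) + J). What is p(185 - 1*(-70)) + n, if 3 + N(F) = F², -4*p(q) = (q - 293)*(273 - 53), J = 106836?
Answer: 2086 + √174954 ≈ 2504.3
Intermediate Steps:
p(q) = 16115 - 55*q (p(q) = -(q - 293)*(273 - 53)/4 = -(-293 + q)*220/4 = -(-64460 + 220*q)/4 = 16115 - 55*q)
N(F) = -3 + F²
n = -4 + √174954 (n = -4 + √((-3 + 261²) + 106836) = -4 + √((-3 + 68121) + 106836) = -4 + √(68118 + 106836) = -4 + √174954 ≈ 414.27)
p(185 - 1*(-70)) + n = (16115 - 55*(185 - 1*(-70))) + (-4 + √174954) = (16115 - 55*(185 + 70)) + (-4 + √174954) = (16115 - 55*255) + (-4 + √174954) = (16115 - 14025) + (-4 + √174954) = 2090 + (-4 + √174954) = 2086 + √174954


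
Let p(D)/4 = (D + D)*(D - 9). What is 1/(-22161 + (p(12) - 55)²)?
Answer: 1/32128 ≈ 3.1125e-5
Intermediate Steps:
p(D) = 8*D*(-9 + D) (p(D) = 4*((D + D)*(D - 9)) = 4*((2*D)*(-9 + D)) = 4*(2*D*(-9 + D)) = 8*D*(-9 + D))
1/(-22161 + (p(12) - 55)²) = 1/(-22161 + (8*12*(-9 + 12) - 55)²) = 1/(-22161 + (8*12*3 - 55)²) = 1/(-22161 + (288 - 55)²) = 1/(-22161 + 233²) = 1/(-22161 + 54289) = 1/32128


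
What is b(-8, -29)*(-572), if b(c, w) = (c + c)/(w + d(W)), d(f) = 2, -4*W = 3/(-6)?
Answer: -9152/27 ≈ -338.96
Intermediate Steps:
W = ⅛ (W = -3/(4*(-6)) = -3*(-1)/(4*6) = -¼*(-½) = ⅛ ≈ 0.12500)
b(c, w) = 2*c/(2 + w) (b(c, w) = (c + c)/(w + 2) = (2*c)/(2 + w) = 2*c/(2 + w))
b(-8, -29)*(-572) = (2*(-8)/(2 - 29))*(-572) = (2*(-8)/(-27))*(-572) = (2*(-8)*(-1/27))*(-572) = (16/27)*(-572) = -9152/27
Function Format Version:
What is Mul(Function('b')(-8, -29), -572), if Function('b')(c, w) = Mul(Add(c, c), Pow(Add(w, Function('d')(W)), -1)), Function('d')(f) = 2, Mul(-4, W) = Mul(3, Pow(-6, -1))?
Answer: Rational(-9152, 27) ≈ -338.96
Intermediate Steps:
W = Rational(1, 8) (W = Mul(Rational(-1, 4), Mul(3, Pow(-6, -1))) = Mul(Rational(-1, 4), Mul(3, Rational(-1, 6))) = Mul(Rational(-1, 4), Rational(-1, 2)) = Rational(1, 8) ≈ 0.12500)
Function('b')(c, w) = Mul(2, c, Pow(Add(2, w), -1)) (Function('b')(c, w) = Mul(Add(c, c), Pow(Add(w, 2), -1)) = Mul(Mul(2, c), Pow(Add(2, w), -1)) = Mul(2, c, Pow(Add(2, w), -1)))
Mul(Function('b')(-8, -29), -572) = Mul(Mul(2, -8, Pow(Add(2, -29), -1)), -572) = Mul(Mul(2, -8, Pow(-27, -1)), -572) = Mul(Mul(2, -8, Rational(-1, 27)), -572) = Mul(Rational(16, 27), -572) = Rational(-9152, 27)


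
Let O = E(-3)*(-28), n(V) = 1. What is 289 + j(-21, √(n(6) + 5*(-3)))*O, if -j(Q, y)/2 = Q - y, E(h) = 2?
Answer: -2063 - 112*I*√14 ≈ -2063.0 - 419.07*I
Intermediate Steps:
O = -56 (O = 2*(-28) = -56)
j(Q, y) = -2*Q + 2*y (j(Q, y) = -2*(Q - y) = -2*Q + 2*y)
289 + j(-21, √(n(6) + 5*(-3)))*O = 289 + (-2*(-21) + 2*√(1 + 5*(-3)))*(-56) = 289 + (42 + 2*√(1 - 15))*(-56) = 289 + (42 + 2*√(-14))*(-56) = 289 + (42 + 2*(I*√14))*(-56) = 289 + (42 + 2*I*√14)*(-56) = 289 + (-2352 - 112*I*√14) = -2063 - 112*I*√14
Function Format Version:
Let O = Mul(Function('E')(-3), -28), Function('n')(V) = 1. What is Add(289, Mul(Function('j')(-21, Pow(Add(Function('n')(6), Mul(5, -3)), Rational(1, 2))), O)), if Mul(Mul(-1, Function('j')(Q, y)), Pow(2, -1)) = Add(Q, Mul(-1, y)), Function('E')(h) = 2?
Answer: Add(-2063, Mul(-112, I, Pow(14, Rational(1, 2)))) ≈ Add(-2063.0, Mul(-419.07, I))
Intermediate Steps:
O = -56 (O = Mul(2, -28) = -56)
Function('j')(Q, y) = Add(Mul(-2, Q), Mul(2, y)) (Function('j')(Q, y) = Mul(-2, Add(Q, Mul(-1, y))) = Add(Mul(-2, Q), Mul(2, y)))
Add(289, Mul(Function('j')(-21, Pow(Add(Function('n')(6), Mul(5, -3)), Rational(1, 2))), O)) = Add(289, Mul(Add(Mul(-2, -21), Mul(2, Pow(Add(1, Mul(5, -3)), Rational(1, 2)))), -56)) = Add(289, Mul(Add(42, Mul(2, Pow(Add(1, -15), Rational(1, 2)))), -56)) = Add(289, Mul(Add(42, Mul(2, Pow(-14, Rational(1, 2)))), -56)) = Add(289, Mul(Add(42, Mul(2, Mul(I, Pow(14, Rational(1, 2))))), -56)) = Add(289, Mul(Add(42, Mul(2, I, Pow(14, Rational(1, 2)))), -56)) = Add(289, Add(-2352, Mul(-112, I, Pow(14, Rational(1, 2))))) = Add(-2063, Mul(-112, I, Pow(14, Rational(1, 2))))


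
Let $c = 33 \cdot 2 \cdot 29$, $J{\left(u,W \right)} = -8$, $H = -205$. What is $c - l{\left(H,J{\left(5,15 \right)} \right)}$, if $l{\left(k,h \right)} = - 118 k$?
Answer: $-22276$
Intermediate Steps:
$c = 1914$ ($c = 66 \cdot 29 = 1914$)
$c - l{\left(H,J{\left(5,15 \right)} \right)} = 1914 - \left(-118\right) \left(-205\right) = 1914 - 24190 = -22276$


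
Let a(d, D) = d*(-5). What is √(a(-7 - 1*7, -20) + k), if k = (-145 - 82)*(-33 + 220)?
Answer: I*√42379 ≈ 205.86*I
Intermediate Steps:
a(d, D) = -5*d
k = -42449 (k = -227*187 = -42449)
√(a(-7 - 1*7, -20) + k) = √(-5*(-7 - 1*7) - 42449) = √(-5*(-7 - 7) - 42449) = √(-5*(-14) - 42449) = √(70 - 42449) = √(-42379) = I*√42379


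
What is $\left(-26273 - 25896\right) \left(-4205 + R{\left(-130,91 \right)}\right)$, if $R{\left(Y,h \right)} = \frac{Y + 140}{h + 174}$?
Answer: $\frac{11626539847}{53} \approx 2.1937 \cdot 10^{8}$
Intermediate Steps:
$R{\left(Y,h \right)} = \frac{140 + Y}{174 + h}$
$\left(-26273 - 25896\right) \left(-4205 + R{\left(-130,91 \right)}\right) = \left(-26273 - 25896\right) \left(-4205 + \frac{140 - 130}{174 + 91}\right) = \left(-26273 - 25896\right) \left(-4205 + \frac{1}{265} \cdot 10\right) = - 52169 \left(-4205 + \frac{1}{265} \cdot 10\right) = - 52169 \left(-4205 + \frac{2}{53}\right) = \left(-52169\right) \left(- \frac{222863}{53}\right) = \frac{11626539847}{53}$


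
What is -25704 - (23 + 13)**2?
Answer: -27000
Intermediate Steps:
-25704 - (23 + 13)**2 = -25704 - 1*36**2 = -25704 - 1*1296 = -25704 - 1296 = -27000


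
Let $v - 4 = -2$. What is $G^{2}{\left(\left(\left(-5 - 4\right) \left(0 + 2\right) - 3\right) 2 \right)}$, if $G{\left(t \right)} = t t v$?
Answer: $12446784$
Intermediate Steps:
$v = 2$ ($v = 4 - 2 = 2$)
$G{\left(t \right)} = 2 t^{2}$ ($G{\left(t \right)} = t t 2 = t^{2} \cdot 2 = 2 t^{2}$)
$G^{2}{\left(\left(\left(-5 - 4\right) \left(0 + 2\right) - 3\right) 2 \right)} = \left(2 \left(\left(\left(-5 - 4\right) \left(0 + 2\right) - 3\right) 2\right)^{2}\right)^{2} = \left(2 \left(\left(\left(-9\right) 2 - 3\right) 2\right)^{2}\right)^{2} = \left(2 \left(\left(-18 - 3\right) 2\right)^{2}\right)^{2} = \left(2 \left(\left(-21\right) 2\right)^{2}\right)^{2} = \left(2 \left(-42\right)^{2}\right)^{2} = \left(2 \cdot 1764\right)^{2} = 3528^{2} = 12446784$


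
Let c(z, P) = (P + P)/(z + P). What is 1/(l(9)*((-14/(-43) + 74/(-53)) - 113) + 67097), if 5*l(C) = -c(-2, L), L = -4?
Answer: 34185/2294750813 ≈ 1.4897e-5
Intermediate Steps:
c(z, P) = 2*P/(P + z) (c(z, P) = (2*P)/(P + z) = 2*P/(P + z))
l(C) = -4/15 (l(C) = (-2*(-4)/(-4 - 2))/5 = (-2*(-4)/(-6))/5 = (-2*(-4)*(-1)/6)/5 = (-1*4/3)/5 = (⅕)*(-4/3) = -4/15)
1/(l(9)*((-14/(-43) + 74/(-53)) - 113) + 67097) = 1/(-4*((-14/(-43) + 74/(-53)) - 113)/15 + 67097) = 1/(-4*((-14*(-1/43) + 74*(-1/53)) - 113)/15 + 67097) = 1/(-4*((14/43 - 74/53) - 113)/15 + 67097) = 1/(-4*(-2440/2279 - 113)/15 + 67097) = 1/(-4/15*(-259967/2279) + 67097) = 1/(1039868/34185 + 67097) = 1/(2294750813/34185) = 34185/2294750813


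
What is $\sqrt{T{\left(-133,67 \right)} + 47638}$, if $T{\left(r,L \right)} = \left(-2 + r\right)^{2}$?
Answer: $97 \sqrt{7} \approx 256.64$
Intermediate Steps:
$\sqrt{T{\left(-133,67 \right)} + 47638} = \sqrt{\left(-2 - 133\right)^{2} + 47638} = \sqrt{\left(-135\right)^{2} + 47638} = \sqrt{18225 + 47638} = \sqrt{65863} = 97 \sqrt{7}$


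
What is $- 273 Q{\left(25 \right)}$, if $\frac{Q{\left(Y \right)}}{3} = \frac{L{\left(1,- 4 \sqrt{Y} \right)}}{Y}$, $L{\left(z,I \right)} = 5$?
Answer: $- \frac{819}{5} \approx -163.8$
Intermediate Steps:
$Q{\left(Y \right)} = \frac{15}{Y}$ ($Q{\left(Y \right)} = 3 \frac{5}{Y} = \frac{15}{Y}$)
$- 273 Q{\left(25 \right)} = - 273 \cdot \frac{15}{25} = - 273 \cdot 15 \cdot \frac{1}{25} = \left(-273\right) \frac{3}{5} = - \frac{819}{5}$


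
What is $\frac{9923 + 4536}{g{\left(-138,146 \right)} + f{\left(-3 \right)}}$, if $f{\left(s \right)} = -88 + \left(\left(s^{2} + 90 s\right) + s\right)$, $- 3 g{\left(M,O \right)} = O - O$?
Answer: $- \frac{14459}{352} \approx -41.077$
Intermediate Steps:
$g{\left(M,O \right)} = 0$ ($g{\left(M,O \right)} = - \frac{O - O}{3} = \left(- \frac{1}{3}\right) 0 = 0$)
$f{\left(s \right)} = -88 + s^{2} + 91 s$ ($f{\left(s \right)} = -88 + \left(s^{2} + 91 s\right) = -88 + s^{2} + 91 s$)
$\frac{9923 + 4536}{g{\left(-138,146 \right)} + f{\left(-3 \right)}} = \frac{9923 + 4536}{0 + \left(-88 + \left(-3\right)^{2} + 91 \left(-3\right)\right)} = \frac{14459}{0 - 352} = \frac{14459}{-352} = 14459 \left(- \frac{1}{352}\right) = - \frac{14459}{352}$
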